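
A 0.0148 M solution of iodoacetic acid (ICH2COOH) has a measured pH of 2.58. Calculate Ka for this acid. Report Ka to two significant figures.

Ka = 5.7 × 10^-4

[H+] = 10^(-2.58) = 2.63 × 10^-3 M
At equilibrium [HA] = 0.0148 − 2.63 × 10^-3 = 1.22 × 10^-2 M
Ka = [H+][A-]/[HA] = (2.63 × 10^-3)² / 1.22 × 10^-2 = 5.7 × 10^-4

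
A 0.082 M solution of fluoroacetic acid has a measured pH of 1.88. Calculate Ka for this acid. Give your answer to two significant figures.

[H+] = 10^(-1.88) = 1.32 × 10^-2 M
At equilibrium [HA] = 0.082 − 1.32 × 10^-2 = 6.88 × 10^-2 M
Ka = [H+][A-]/[HA] = (1.32 × 10^-2)² / 6.88 × 10^-2 = 2.5 × 10^-3

Ka = 2.5 × 10^-3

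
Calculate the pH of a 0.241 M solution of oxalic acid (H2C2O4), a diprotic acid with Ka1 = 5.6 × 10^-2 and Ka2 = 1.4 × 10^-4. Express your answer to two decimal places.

Ka1 ≫ Ka2, so treat the first dissociation as the only significant source of H+.
Ka1 = x²/(0.241 − x) = 5.6 × 10^-2
Solving the quadratic: x = (−Ka1 + √(Ka1² + 4·Ka1·C₀))/2 = 9.15 × 10^-2 M
pH = −log(9.15 × 10^-2) = 1.04

pH = 1.04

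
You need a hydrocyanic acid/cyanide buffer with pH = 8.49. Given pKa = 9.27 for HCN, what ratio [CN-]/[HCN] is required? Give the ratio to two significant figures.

ratio = 0.17

pH = pKa + log(r) ⇒ log(r) = 8.49 − 9.27 = -0.78
r = [CN-]/[HCN] = 10^(-0.78) = 0.166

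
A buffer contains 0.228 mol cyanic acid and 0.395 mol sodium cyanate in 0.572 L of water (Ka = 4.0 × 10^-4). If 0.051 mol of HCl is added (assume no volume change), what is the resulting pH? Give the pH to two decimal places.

Added H+ converts OCN- to HOCN: HOCN → 0.279 mol, OCN- → 0.344 mol.
pKa = −log(4.0 × 10^-4) = 3.398
pH = pKa + log(n_OCN-/n_HOCN) = 3.398 + log(0.344/0.279) = 3.398 + (+0.091)

pH = 3.49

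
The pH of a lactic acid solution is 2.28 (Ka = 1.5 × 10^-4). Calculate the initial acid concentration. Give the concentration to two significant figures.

[H+] = 10^(-2.28) = 5.25 × 10^-3 M = x
Ka = x²/(C₀ − x) ⇒ C₀ = x + x²/Ka
C₀ = 5.25 × 10^-3 + (5.25 × 10^-3)²/(1.5 × 10^-4) = 1.89 × 10^-1 M

C₀ = 1.9 × 10^-1 M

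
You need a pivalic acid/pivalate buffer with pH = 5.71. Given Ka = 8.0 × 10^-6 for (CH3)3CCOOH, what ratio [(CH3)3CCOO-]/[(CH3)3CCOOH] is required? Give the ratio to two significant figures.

pKa = -log(8.0 × 10^-6) = 5.097
pH = pKa + log(r) ⇒ log(r) = 5.71 − 5.097 = +0.613
r = [(CH3)3CCOO-]/[(CH3)3CCOOH] = 10^(+0.613) = 4.1

ratio = 4.1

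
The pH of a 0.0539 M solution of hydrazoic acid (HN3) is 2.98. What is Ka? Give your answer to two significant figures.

[H+] = 10^(-2.98) = 1.05 × 10^-3 M
At equilibrium [HA] = 0.0539 − 1.05 × 10^-3 = 5.29 × 10^-2 M
Ka = [H+][A-]/[HA] = (1.05 × 10^-3)² / 5.29 × 10^-2 = 2.1 × 10^-5

Ka = 2.1 × 10^-5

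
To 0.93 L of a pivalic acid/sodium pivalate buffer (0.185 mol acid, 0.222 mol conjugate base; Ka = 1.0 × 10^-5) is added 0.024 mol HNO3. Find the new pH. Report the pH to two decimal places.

pH = 4.98

After neutralization: n((CH3)3CCOOH) = 0.209 mol, n((CH3)3CCOO-) = 0.198 mol.
pKa = −log(1.0 × 10^-5) = 5.000
Henderson–Hasselbalch with mole ratio 0.198/0.209: pH = 5.000 + (-0.023)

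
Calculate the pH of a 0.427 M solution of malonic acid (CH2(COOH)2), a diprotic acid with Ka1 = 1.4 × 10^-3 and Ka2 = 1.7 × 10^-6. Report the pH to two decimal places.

Ka1 ≫ Ka2, so treat the first dissociation as the only significant source of H+.
Ka1 = x²/(0.427 − x) = 1.4 × 10^-3
Solving the quadratic: x = (−Ka1 + √(Ka1² + 4·Ka1·C₀))/2 = 2.38 × 10^-2 M
pH = −log(2.38 × 10^-2) = 1.62

pH = 1.62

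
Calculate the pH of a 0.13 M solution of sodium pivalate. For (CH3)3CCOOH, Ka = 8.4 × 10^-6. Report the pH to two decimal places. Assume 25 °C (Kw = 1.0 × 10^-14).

(CH3)3CCOO- is the conjugate base of the weak acid (CH3)3CCOOH.
Kb = Kw/Ka = 1.0×10^-14 / 8.4 × 10^-6 = 1.19 × 10^-9
From the ICE table, Kb = [OH-]²/(0.13 − [OH-]) = 1.19 × 10^-9.
Neglecting [OH-] in the denominator: [OH-] = √(1.19 × 10^-9 × 0.13) = 1.24 × 10^-5 M
([OH-]/C₀ = 0.0096% < 5%, so the approximation holds.)
pOH = −log(1.24 × 10^-5) = 4.91; pH = 14.00 − 4.91 = 9.09

pH = 9.09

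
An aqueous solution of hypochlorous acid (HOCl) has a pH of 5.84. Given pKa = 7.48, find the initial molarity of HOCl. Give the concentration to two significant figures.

[H+] = 10^(-5.84) = 1.45 × 10^-6 M = x
Ka = 10^(−7.48) = 3.31 × 10^-8
Ka = x²/(C₀ − x) ⇒ C₀ = x + x²/Ka
C₀ = 1.45 × 10^-6 + (1.45 × 10^-6)²/(3.31 × 10^-8) = 6.50 × 10^-5 M

C₀ = 6.5 × 10^-5 M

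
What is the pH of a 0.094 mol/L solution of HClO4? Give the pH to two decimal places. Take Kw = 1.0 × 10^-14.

pH = 1.03

HClO4 is a strong acid and dissociates completely, so [H+] = 0.094 M.
pH = -log(0.094) = 1.03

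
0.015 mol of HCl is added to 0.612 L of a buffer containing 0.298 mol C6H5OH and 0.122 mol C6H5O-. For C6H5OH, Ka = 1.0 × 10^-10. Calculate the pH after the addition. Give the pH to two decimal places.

pH = 9.53

After neutralization: n(C6H5OH) = 0.313 mol, n(C6H5O-) = 0.107 mol.
pKa = −log(1.0 × 10^-10) = 10.000
Henderson–Hasselbalch with mole ratio 0.107/0.313: pH = 10.000 + (-0.466)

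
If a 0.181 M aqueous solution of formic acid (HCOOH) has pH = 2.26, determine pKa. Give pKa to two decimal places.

pKa = 3.76

[H+] = 10^(-2.26) = 5.50 × 10^-3 M
At equilibrium [HA] = 0.181 − 5.50 × 10^-3 = 1.75 × 10^-1 M
Ka = [H+][A-]/[HA] = (5.50 × 10^-3)² / 1.75 × 10^-1 = 1.73 × 10^-4
pKa = -log(1.73 × 10^-4) = 3.76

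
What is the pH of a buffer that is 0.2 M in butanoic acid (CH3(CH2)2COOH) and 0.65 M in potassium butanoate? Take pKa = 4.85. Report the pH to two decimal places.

pH = pKa + log([A⁻]/[HA]) = 4.85 + log(0.65/0.2)
pH = 4.85 + (+0.512) = 5.36

pH = 5.36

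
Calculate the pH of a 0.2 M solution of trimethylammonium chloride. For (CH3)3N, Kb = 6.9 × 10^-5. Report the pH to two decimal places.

pH = 5.27

(CH3)3NH+ is the conjugate acid of the weak base (CH3)3N.
Ka = Kw/Kb = 1.0×10^-14 / 6.9 × 10^-5 = 1.45 × 10^-10
From the ICE table, Ka = [H+]²/(0.2 − [H+]) = 1.45 × 10^-10.
Since Ka ≪ C₀, [H+] ≈ √(Ka·C₀) = 5.39 × 10^-6 M.
([H+]/C₀ = 0.0027% < 5%, so the approximation holds.)
pH = −log[H+] = −log(5.39 × 10^-6) = 5.27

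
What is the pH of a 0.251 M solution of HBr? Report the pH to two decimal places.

HBr is a strong acid and dissociates completely, so [H+] = 0.251 M.
pH = -log(0.251) = 0.60

pH = 0.60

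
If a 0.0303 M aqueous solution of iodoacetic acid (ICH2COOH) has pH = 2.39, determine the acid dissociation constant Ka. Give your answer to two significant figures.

[H+] = 10^(-2.39) = 4.07 × 10^-3 M
At equilibrium [HA] = 0.0303 − 4.07 × 10^-3 = 2.62 × 10^-2 M
Ka = [H+][A-]/[HA] = (4.07 × 10^-3)² / 2.62 × 10^-2 = 6.3 × 10^-4

Ka = 6.3 × 10^-4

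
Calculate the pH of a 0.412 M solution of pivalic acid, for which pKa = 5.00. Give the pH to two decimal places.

(CH3)3CCOOH ⇌ (CH3)3CCOO- + H+
Ka = 10^(−5.00) = 1.00 × 10^-5
Ka = [H+]²/(0.412 − [H+]) = 1.00 × 10^-5
Neglecting [H+] in the denominator: [H+] = √(1.00 × 10^-5 × 0.412) = 2.03 × 10^-3 M
([H+]/C₀ = 0.49% < 5%, so the approximation holds.)
pH = −log[H+] = −log(2.03 × 10^-3) = 2.69

pH = 2.69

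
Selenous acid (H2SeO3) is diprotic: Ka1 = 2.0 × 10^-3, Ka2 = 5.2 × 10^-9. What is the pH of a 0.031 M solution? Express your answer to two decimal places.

pH = 2.16

Since Ka1 ≫ Ka2, the first ionization dominates [H+].
Ka1 = x²/(0.031 − x) = 2.0 × 10^-3
Solving the quadratic: x = (−Ka1 + √(Ka1² + 4·Ka1·C₀))/2 = 6.94 × 10^-3 M
pH = −log(6.94 × 10^-3) = 2.16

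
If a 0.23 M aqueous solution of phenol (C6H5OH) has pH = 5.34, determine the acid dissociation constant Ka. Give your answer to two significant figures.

Ka = 9.1 × 10^-11

[H+] = 10^(-5.34) = 4.57 × 10^-6 M
At equilibrium [HA] = 0.23 − 4.57 × 10^-6 = 2.30 × 10^-1 M
Ka = [H+][A-]/[HA] = (4.57 × 10^-6)² / 2.30 × 10^-1 = 9.1 × 10^-11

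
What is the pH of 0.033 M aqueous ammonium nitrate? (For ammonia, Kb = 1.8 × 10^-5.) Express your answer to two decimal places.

NH4+ is the conjugate acid of the weak base NH3.
Ka = Kw/Kb = 1.0×10^-14 / 1.8 × 10^-5 = 5.56 × 10^-10
From the ICE table, Ka = [H+]²/(0.033 − [H+]) = 5.56 × 10^-10.
Neglecting [H+] in the denominator: [H+] = √(5.56 × 10^-10 × 0.033) = 4.28 × 10^-6 M
pH = −log(4.28 × 10^-6) = 5.37

pH = 5.37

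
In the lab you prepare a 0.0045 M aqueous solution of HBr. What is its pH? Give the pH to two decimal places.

HBr is a strong acid and dissociates completely, so [H+] = 0.0045 M.
pH = -log(0.0045) = 2.35

pH = 2.35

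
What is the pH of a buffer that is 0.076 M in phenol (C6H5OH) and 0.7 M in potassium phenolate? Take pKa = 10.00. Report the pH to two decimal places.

Henderson–Hasselbalch: pH = pKa + log([C6H5O-]/[C6H5OH]) = 10.00 + log(0.7/0.076)
pH = 10.00 + (+0.964) = 10.96

pH = 10.96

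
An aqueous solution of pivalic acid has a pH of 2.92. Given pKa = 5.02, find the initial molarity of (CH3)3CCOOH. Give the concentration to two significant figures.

[H+] = 10^(-2.92) = 1.20 × 10^-3 M = x
Ka = 10^(−5.02) = 9.55 × 10^-6
Ka = x²/(C₀ − x) ⇒ C₀ = x + x²/Ka
C₀ = 1.20 × 10^-3 + (1.20 × 10^-3)²/(9.55 × 10^-6) = 1.52 × 10^-1 M

C₀ = 1.5 × 10^-1 M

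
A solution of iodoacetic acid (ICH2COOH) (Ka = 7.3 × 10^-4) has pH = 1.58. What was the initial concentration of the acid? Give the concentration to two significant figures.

[H+] = 10^(-1.58) = 2.63 × 10^-2 M = x
Ka = x²/(C₀ − x) ⇒ C₀ = x + x²/Ka
C₀ = 2.63 × 10^-2 + (2.63 × 10^-2)²/(7.3 × 10^-4) = 9.74 × 10^-1 M

C₀ = 9.7 × 10^-1 M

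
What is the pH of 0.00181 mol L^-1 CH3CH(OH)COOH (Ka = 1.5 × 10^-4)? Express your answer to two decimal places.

CH3CH(OH)COOH ⇌ CH3CH(OH)COO- + H+
Ka = [H+]²/(0.00181 − [H+]) = 1.5 × 10^-4
[H+] is not negligible relative to C₀; solve [H+]² + 0.00015·[H+] − 2.71e-07 = 0.
[H+] = (−Ka + √(Ka² + 4·Ka·C₀))/2 = 4.51 × 10^-4 M
pH = −log(4.51 × 10^-4) = 3.35

pH = 3.35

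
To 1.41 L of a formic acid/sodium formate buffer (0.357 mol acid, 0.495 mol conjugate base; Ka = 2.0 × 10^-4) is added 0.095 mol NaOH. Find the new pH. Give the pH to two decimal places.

pH = 4.05

OH- converts HCOOH to HCOO-: HCOOH → 0.262 mol, HCOO- → 0.59 mol.
pKa = −log(2.0 × 10^-4) = 3.699
Henderson–Hasselbalch with mole ratio 0.59/0.262: pH = 3.699 + (+0.353)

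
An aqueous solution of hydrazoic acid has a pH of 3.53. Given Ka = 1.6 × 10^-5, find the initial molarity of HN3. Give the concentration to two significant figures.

C₀ = 5.7 × 10^-3 M

[H+] = 10^(-3.53) = 2.95 × 10^-4 M = x
Ka = x²/(C₀ − x) ⇒ C₀ = x + x²/Ka
C₀ = 2.95 × 10^-4 + (2.95 × 10^-4)²/(1.6 × 10^-5) = 5.73 × 10^-3 M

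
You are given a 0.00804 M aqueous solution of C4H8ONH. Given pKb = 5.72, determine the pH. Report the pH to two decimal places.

pH = 10.09

C4H8ONH + H2O ⇌ C4H8ONH2+ + OH-
Kb = 10^(−5.72) = 1.91 × 10^-6
Kb = [OH-]²/(0.00804 − [OH-]) = 1.91 × 10^-6
Neglecting [OH-] in the denominator: [OH-] = √(1.91 × 10^-6 × 0.00804) = 1.24 × 10^-4 M
([OH-]/C₀ = 1.5% < 5%, so the approximation holds.)
pOH = 3.91, so pH = 14.00 − pOH = 10.09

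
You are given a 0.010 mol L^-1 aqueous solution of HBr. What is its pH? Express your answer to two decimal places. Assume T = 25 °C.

pH = 2.00

HBr is a strong acid and dissociates completely, so [H+] = 0.010 M.
pH = -log(0.01) = 2.00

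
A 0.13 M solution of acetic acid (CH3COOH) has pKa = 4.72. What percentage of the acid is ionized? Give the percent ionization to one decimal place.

1.2%

CH3COOH ⇌ CH3COO- + H+; let x = [H+] at equilibrium.
Ka = 10^(−4.72) = 1.91 × 10^-5
x ≈ √(Ka·C₀) = √(1.91 × 10^-5 × 0.13) = 1.58 × 10^-3 M
Fraction ionized = 1.58 × 10^-3 / 0.13 = 0.0122 → 1.2%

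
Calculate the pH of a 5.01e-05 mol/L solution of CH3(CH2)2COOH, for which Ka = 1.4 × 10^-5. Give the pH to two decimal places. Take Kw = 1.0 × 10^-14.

CH3(CH2)2COOH ⇌ CH3(CH2)2COO- + H+
Let x = [H+] at equilibrium. Ka = x²/(5.01e-05 − x).
The 5% rule fails; solving x² + Ka·x − Ka·C₀ = 0 exactly:
x = (−Ka + √(Ka² + 4·Ka·C₀))/2 = 2.04 × 10^-5 M
pH = −log[H+] = −log(2.04 × 10^-5) = 4.69

pH = 4.69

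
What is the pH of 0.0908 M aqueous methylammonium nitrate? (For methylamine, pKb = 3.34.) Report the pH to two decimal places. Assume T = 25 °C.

pH = 5.85

CH3NH3+ is the conjugate acid of the weak base CH3NH2.
Kb = 10^(−3.34) = 4.57 × 10^-4
Ka = Kw/Kb = 1.0×10^-14 / 4.57 × 10^-4 = 2.19 × 10^-11
Ka = [H+]²/(0.0908 − [H+]) = 2.19 × 10^-11
Since Ka ≪ C₀, [H+] ≈ √(Ka·C₀) = 1.41 × 10^-6 M.
pH = −log(1.41 × 10^-6) = 5.85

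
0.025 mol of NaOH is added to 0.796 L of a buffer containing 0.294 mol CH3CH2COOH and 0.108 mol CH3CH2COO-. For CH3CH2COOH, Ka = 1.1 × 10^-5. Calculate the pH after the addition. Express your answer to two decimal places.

OH- converts CH3CH2COOH to CH3CH2COO-: CH3CH2COOH → 0.269 mol, CH3CH2COO- → 0.133 mol.
pKa = −log(1.1 × 10^-5) = 4.959
pH = pKa + log([A⁻]/[HA]) = 4.959 + log(0.133/0.269) = 4.959 -0.306

pH = 4.65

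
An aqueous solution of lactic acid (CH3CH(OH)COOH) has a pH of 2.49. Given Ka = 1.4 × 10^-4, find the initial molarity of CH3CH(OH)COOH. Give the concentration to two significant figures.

[H+] = 10^(-2.49) = 3.24 × 10^-3 M = x
Ka = x²/(C₀ − x) ⇒ C₀ = x + x²/Ka
C₀ = 3.24 × 10^-3 + (3.24 × 10^-3)²/(1.4 × 10^-4) = 7.82 × 10^-2 M

C₀ = 7.8 × 10^-2 M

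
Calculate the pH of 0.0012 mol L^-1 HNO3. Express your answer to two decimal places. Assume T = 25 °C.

pH = 2.92

HNO3 is a strong acid and dissociates completely, so [H+] = 0.0012 M.
pH = -log(0.0012) = 2.92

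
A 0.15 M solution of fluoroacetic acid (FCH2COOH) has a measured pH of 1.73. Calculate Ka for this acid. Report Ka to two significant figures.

[H+] = 10^(-1.73) = 1.86 × 10^-2 M
At equilibrium [HA] = 0.15 − 1.86 × 10^-2 = 1.31 × 10^-1 M
Ka = [H+][A-]/[HA] = (1.86 × 10^-2)² / 1.31 × 10^-1 = 2.6 × 10^-3

Ka = 2.6 × 10^-3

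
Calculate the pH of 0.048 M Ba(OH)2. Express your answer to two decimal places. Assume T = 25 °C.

pH = 12.98

Ba(OH)2 is a strong base (each formula unit releases 2 OH-); [OH-] = 0.096 M.
pOH = -log(0.096) = 1.02
pH = 14.00 - 1.02 = 12.98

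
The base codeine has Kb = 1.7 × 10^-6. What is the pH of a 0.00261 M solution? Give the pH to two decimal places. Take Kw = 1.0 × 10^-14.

pH = 9.82

C18H21NO3 + H2O ⇌ C18H22NO3+ + OH-
From the ICE table, Kb = x²/(0.00261 − x) = 1.7 × 10^-6.
Since Kb ≪ C₀, x ≈ √(Kb·C₀) = 6.66 × 10^-5 M.
(x/C₀ = 2.6% < 5%, so the approximation holds.)
pOH = 4.18, so pH = 14.00 − pOH = 9.82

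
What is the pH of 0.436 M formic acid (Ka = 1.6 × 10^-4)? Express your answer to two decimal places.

pH = 2.08

HCOOH ⇌ HCOO- + H+
Ka = x²/(0.436 − x) = 1.6 × 10^-4
Neglecting x in the denominator: x = √(1.6 × 10^-4 × 0.436) = 8.35 × 10^-3 M
(x/C₀ = 1.9% < 5%, so the approximation holds.)
pH = −log[H+] = −log(8.35 × 10^-3) = 2.08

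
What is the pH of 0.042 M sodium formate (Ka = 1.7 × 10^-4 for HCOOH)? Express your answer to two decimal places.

HCOO- is the conjugate base of the weak acid HCOOH.
Kb = Kw/Ka = 1.0×10^-14 / 1.7 × 10^-4 = 5.88 × 10^-11
Let x = [OH-] at equilibrium. Kb = x²/(0.042 − x).
Since Kb ≪ C₀, x ≈ √(Kb·C₀) = 1.57 × 10^-6 M.
(x/C₀ = 0.0037% < 5%, so the approximation holds.)
pOH = 5.80, so pH = 14.00 − pOH = 8.20

pH = 8.20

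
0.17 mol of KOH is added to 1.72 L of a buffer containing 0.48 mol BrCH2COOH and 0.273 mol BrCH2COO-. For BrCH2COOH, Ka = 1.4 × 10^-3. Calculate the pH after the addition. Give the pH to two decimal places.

pH = 3.01

After neutralization: n(BrCH2COOH) = 0.31 mol, n(BrCH2COO-) = 0.443 mol.
pKa = −log(1.4 × 10^-3) = 2.854
pH = pKa + log(n_BrCH2COO-/n_BrCH2COOH) = 2.854 + log(0.443/0.31) = 2.854 + (+0.155)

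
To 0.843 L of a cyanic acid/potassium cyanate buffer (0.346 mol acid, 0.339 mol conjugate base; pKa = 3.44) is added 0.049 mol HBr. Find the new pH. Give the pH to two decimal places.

Added H+ converts OCN- to HOCN: HOCN → 0.395 mol, OCN- → 0.29 mol.
Henderson–Hasselbalch with mole ratio 0.29/0.395: pH = 3.44 + (-0.134)

pH = 3.31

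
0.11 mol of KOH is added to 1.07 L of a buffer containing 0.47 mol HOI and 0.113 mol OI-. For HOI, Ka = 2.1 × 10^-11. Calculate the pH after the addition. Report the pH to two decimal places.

pH = 10.47

After neutralization: n(HOI) = 0.36 mol, n(OI-) = 0.223 mol.
pKa = −log(2.1 × 10^-11) = 10.678
pH = pKa + log(n_OI-/n_HOI) = 10.678 + log(0.223/0.36) = 10.678 + (-0.208)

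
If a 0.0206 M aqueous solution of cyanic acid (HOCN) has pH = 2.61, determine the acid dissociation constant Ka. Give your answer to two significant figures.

[H+] = 10^(-2.61) = 2.45 × 10^-3 M
At equilibrium [HA] = 0.0206 − 2.45 × 10^-3 = 1.81 × 10^-2 M
Ka = [H+][A-]/[HA] = (2.45 × 10^-3)² / 1.81 × 10^-2 = 3.3 × 10^-4

Ka = 3.3 × 10^-4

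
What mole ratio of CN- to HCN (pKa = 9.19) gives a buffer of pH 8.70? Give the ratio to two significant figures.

pH = pKa + log(r) ⇒ log(r) = 8.70 − 9.19 = -0.49
r = [CN-]/[HCN] = 10^(-0.49) = 0.324

ratio = 0.32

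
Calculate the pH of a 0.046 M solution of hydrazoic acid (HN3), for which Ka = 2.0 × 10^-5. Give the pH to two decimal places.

pH = 3.02

HN3 ⇌ N3- + H+
Ka = x²/(0.046 − x) = 2.0 × 10^-5
Assume x ≪ 0.046: x ≈ √(2.0 × 10^-5 × 0.046) = 9.59 × 10^-4 M
Check: 2.1% ionized — well under 5%, approximation valid.
pH = −log[H+] = −log(9.59 × 10^-4) = 3.02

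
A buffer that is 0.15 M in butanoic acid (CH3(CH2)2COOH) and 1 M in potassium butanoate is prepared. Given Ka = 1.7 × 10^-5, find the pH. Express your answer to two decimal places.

pH = 5.59

pKa = −log(1.7 × 10^-5) = 4.770
Using pH = pKa + log([base]/[acid]) with [base]/[acid] = 1/0.15:
pH = 4.770 + (+0.824) = 5.59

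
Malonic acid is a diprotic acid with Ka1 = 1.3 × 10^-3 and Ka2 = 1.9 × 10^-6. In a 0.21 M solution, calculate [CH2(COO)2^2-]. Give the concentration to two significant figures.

First ionization gives [H+] ≈ [CH2(COOH)COO-] = 1.59 × 10^-2 M.
Second step: Ka2 = [H+][CH2(COO)2^2-]/[CH2(COOH)COO-] ≈ [CH2(COO)2^2-] (since [H+] ≈ [CH2(COOH)COO-]).
So [CH2(COO)2^2-] ≈ Ka2.

1.9 × 10^-6 M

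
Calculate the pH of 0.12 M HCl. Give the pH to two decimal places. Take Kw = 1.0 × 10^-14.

pH = 0.92

HCl is a strong acid and dissociates completely, so [H+] = 0.12 M.
pH = -log(0.12) = 0.92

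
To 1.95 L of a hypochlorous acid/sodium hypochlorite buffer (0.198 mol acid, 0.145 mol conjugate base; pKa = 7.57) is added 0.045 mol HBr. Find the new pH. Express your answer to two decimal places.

pH = 7.18

Added H+ converts OCl- to HOCl: HOCl → 0.243 mol, OCl- → 0.1 mol.
Henderson–Hasselbalch with mole ratio 0.1/0.243: pH = 7.57 + (-0.386)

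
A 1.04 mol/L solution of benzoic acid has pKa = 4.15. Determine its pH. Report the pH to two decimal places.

pH = 2.07

C6H5COOH ⇌ C6H5COO- + H+
Ka = 10^(−4.15) = 7.08 × 10^-5
Ka = [H+]²/(1.04 − [H+]) = 7.08 × 10^-5
Neglecting [H+] in the denominator: [H+] = √(7.08 × 10^-5 × 1.04) = 8.58 × 10^-3 M
Check: 0.83% ionized — well under 5%, approximation valid.
pH = −log[H+] = −log(8.58 × 10^-3) = 2.07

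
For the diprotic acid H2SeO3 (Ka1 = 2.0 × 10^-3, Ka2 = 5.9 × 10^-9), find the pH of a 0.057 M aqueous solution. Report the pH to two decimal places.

pH = 2.01

Since Ka1 ≫ Ka2, the first ionization dominates [H+].
Ka1 = x²/(0.057 − x) = 2.0 × 10^-3
Solving the quadratic: x = (−Ka1 + √(Ka1² + 4·Ka1·C₀))/2 = 9.72 × 10^-3 M
pH = −log(9.72 × 10^-3) = 2.01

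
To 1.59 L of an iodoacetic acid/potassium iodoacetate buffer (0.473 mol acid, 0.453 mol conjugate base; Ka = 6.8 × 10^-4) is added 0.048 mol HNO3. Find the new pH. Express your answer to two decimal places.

pH = 3.06

After neutralization: n(ICH2COOH) = 0.521 mol, n(ICH2COO-) = 0.405 mol.
pKa = −log(6.8 × 10^-4) = 3.167
Henderson–Hasselbalch with mole ratio 0.405/0.521: pH = 3.167 + (-0.109)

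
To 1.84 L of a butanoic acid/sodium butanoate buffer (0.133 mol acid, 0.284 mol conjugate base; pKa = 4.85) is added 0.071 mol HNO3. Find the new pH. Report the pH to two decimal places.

Added H+ converts CH3(CH2)2COO- to CH3(CH2)2COOH: CH3(CH2)2COOH → 0.204 mol, CH3(CH2)2COO- → 0.213 mol.
Henderson–Hasselbalch with mole ratio 0.213/0.204: pH = 4.85 + (+0.019)

pH = 4.87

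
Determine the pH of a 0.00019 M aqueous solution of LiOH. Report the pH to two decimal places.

pH = 10.28

LiOH is a strong base; [OH-] = 0.00019 M.
pOH = -log(0.00019) = 3.72
pH = 14.00 - 3.72 = 10.28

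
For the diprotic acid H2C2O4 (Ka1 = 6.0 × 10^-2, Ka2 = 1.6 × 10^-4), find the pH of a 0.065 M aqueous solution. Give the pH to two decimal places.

pH = 1.41

Ka1 ≫ Ka2, so treat the first dissociation as the only significant source of H+.
Ka1 = x²/(0.065 − x) = 6.0 × 10^-2
Solving the quadratic: x = (−Ka1 + √(Ka1² + 4·Ka1·C₀))/2 = 3.93 × 10^-2 M
pH = −log(3.93 × 10^-2) = 1.41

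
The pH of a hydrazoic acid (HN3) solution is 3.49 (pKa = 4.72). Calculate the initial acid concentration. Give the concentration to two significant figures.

C₀ = 5.8 × 10^-3 M

[H+] = 10^(-3.49) = 3.24 × 10^-4 M = x
Ka = 10^(−4.72) = 1.91 × 10^-5
Ka = x²/(C₀ − x) ⇒ C₀ = x + x²/Ka
C₀ = 3.24 × 10^-4 + (3.24 × 10^-4)²/(1.91 × 10^-5) = 5.82 × 10^-3 M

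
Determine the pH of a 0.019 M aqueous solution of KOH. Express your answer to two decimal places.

pH = 12.28

KOH is a strong base; [OH-] = 0.019 M.
pOH = -log(0.019) = 1.72
pH = 14.00 - 1.72 = 12.28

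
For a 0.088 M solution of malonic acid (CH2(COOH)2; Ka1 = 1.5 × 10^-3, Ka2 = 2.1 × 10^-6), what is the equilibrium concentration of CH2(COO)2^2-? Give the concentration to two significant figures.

2.1 × 10^-6 M

First ionization gives [H+] ≈ [CH2(COOH)COO-] = 1.08 × 10^-2 M.
Second step: Ka2 = [H+][CH2(COO)2^2-]/[CH2(COOH)COO-] ≈ [CH2(COO)2^2-] (since [H+] ≈ [CH2(COOH)COO-]).
So [CH2(COO)2^2-] ≈ Ka2.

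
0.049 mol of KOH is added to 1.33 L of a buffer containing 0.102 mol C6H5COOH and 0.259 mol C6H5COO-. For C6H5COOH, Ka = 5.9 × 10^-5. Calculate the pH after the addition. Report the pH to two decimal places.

After neutralization: n(C6H5COOH) = 0.053 mol, n(C6H5COO-) = 0.308 mol.
pKa = −log(5.9 × 10^-5) = 4.229
pH = pKa + log(n_C6H5COO-/n_C6H5COOH) = 4.229 + log(0.308/0.053) = 4.229 + (+0.764)

pH = 4.99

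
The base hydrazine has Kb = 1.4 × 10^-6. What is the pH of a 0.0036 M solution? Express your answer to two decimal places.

pH = 9.85

N2H4 + H2O ⇌ N2H5+ + OH-
Kb = [OH-]²/(0.0036 − [OH-]) = 1.4 × 10^-6
Neglecting [OH-] in the denominator: [OH-] = √(1.4 × 10^-6 × 0.0036) = 7.10 × 10^-5 M
Check: 2% ionized — well under 5%, approximation valid.
pOH = 4.15, so pH = 14.00 − pOH = 9.85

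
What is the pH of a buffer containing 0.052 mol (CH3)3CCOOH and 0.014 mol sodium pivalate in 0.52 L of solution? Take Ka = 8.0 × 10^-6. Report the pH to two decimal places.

pKa = −log(8.0 × 10^-6) = 5.097
Using pH = pKa + log([base]/[acid]) with [base]/[acid] = 0.014/0.052:
pH = 5.097 + (-0.570) = 4.53

pH = 4.53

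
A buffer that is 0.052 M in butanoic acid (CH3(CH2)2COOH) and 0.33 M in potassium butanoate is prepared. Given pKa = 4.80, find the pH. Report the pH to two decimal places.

pH = 5.60

Henderson–Hasselbalch: pH = pKa + log([CH3(CH2)2COO-]/[CH3(CH2)2COOH]) = 4.80 + log(0.33/0.052)
pH = 4.80 + (+0.803) = 5.60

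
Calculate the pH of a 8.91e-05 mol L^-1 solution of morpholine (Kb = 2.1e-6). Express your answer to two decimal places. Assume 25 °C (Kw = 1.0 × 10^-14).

pH = 9.10

C4H8ONH + H2O ⇌ C4H8ONH2+ + OH-
From the ICE table, Kb = x²/(8.91e-05 − x) = 2.1 × 10^-6.
Here C₀/Kb ≈ 42.4, so the small-x approximation fails. Use the quadratic:
x = (−Kb + √(Kb² + 4·Kb·C₀))/2 = 1.27 × 10^-5 M
pOH = 4.90, so pH = 14.00 − pOH = 9.10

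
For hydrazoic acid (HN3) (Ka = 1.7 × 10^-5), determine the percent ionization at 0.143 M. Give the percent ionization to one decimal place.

1.1%

HN3 ⇌ N3- + H+; let x = [H+] at equilibrium.
x ≈ √(Ka·C₀) = √(1.7 × 10^-5 × 0.143) = 1.56 × 10^-3 M
% ionization = x/C₀ × 100% = 1.56 × 10^-3/0.143 × 100% = 1.1%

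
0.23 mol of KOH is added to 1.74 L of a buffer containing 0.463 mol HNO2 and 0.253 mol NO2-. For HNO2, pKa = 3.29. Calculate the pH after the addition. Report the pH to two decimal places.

pH = 3.61

OH- converts HNO2 to NO2-: HNO2 → 0.233 mol, NO2- → 0.483 mol.
Henderson–Hasselbalch with mole ratio 0.483/0.233: pH = 3.29 + (+0.317)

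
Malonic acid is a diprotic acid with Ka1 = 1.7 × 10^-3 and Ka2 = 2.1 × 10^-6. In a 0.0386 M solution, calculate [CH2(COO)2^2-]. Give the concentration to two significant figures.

First ionization gives [H+] ≈ [CH2(COOH)COO-] = 7.30 × 10^-3 M.
Second step: Ka2 = [H+][CH2(COO)2^2-]/[CH2(COOH)COO-] ≈ [CH2(COO)2^2-] (since [H+] ≈ [CH2(COOH)COO-]).
So [CH2(COO)2^2-] ≈ Ka2.

2.1 × 10^-6 M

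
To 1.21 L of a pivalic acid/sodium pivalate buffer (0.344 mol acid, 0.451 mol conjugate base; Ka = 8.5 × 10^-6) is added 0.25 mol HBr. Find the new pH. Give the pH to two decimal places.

pH = 4.60

Added H+ converts (CH3)3CCOO- to (CH3)3CCOOH: (CH3)3CCOOH → 0.594 mol, (CH3)3CCOO- → 0.201 mol.
pKa = −log(8.5 × 10^-6) = 5.071
pH = pKa + log(n_(CH3)3CCOO-/n_(CH3)3CCOOH) = 5.071 + log(0.201/0.594) = 5.071 + (-0.471)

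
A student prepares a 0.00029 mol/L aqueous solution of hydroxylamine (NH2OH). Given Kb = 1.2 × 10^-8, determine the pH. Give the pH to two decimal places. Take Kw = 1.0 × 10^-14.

NH2OH + H2O ⇌ NH3OH+ + OH-
From the ICE table, Kb = [OH-]²/(0.00029 − [OH-]) = 1.2 × 10^-8.
Since Kb ≪ C₀, [OH-] ≈ √(Kb·C₀) = 1.87 × 10^-6 M.
pOH = −log(1.87 × 10^-6) = 5.73; pH = 14.00 − 5.73 = 8.27

pH = 8.27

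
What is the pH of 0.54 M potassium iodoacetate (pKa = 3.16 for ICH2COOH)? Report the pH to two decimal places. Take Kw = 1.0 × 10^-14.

pH = 8.45

ICH2COO- is the conjugate base of the weak acid ICH2COOH.
Ka = 10^(−3.16) = 6.92 × 10^-4
Kb = Kw/Ka = 1.0×10^-14 / 6.92 × 10^-4 = 1.45 × 10^-11
From the ICE table, Kb = x²/(0.54 − x) = 1.45 × 10^-11.
Assume x ≪ 0.54: x ≈ √(1.45 × 10^-11 × 0.54) = 2.80 × 10^-6 M
(x/C₀ = 0.00052% < 5%, so the approximation holds.)
pOH = 5.55, so pH = 14.00 − pOH = 8.45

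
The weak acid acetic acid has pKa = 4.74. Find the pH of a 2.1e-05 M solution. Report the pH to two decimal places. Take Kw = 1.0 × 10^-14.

CH3COOH ⇌ CH3COO- + H+
Ka = 10^(−4.74) = 1.82 × 10^-5
From the ICE table, Ka = [H+]²/(2.1e-05 − [H+]) = 1.82 × 10^-5.
Here C₀/Ka ≈ 1.15, so the small-[H+] approximation fails. Use the quadratic:
[H+] = (−Ka + √(Ka² + 4·Ka·C₀))/2 = 1.25 × 10^-5 M
pH = −log[H+] = −log(1.25 × 10^-5) = 4.90

pH = 4.90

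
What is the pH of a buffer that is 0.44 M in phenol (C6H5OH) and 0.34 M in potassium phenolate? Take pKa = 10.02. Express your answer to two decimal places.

pH = 9.91

pH = pKa + log([A⁻]/[HA]) = 10.02 + log(0.34/0.44)
pH = 10.02 + (-0.112) = 9.91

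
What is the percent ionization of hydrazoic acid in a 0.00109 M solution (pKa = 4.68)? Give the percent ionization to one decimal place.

HN3 ⇌ N3- + H+; let x = [H+] at equilibrium.
Ka = 10^(−4.68) = 2.09 × 10^-5
Solve x² + 2.09e-05x − 2.28e-08 = 0 → x = 1.41 × 10^-4 M
% ionization = x/C₀ × 100% = 1.41 × 10^-4/0.00109 × 100% = 12.9%

12.9%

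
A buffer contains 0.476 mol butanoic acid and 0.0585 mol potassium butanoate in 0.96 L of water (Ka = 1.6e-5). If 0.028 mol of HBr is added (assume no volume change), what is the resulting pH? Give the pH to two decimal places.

pH = 3.58

After neutralization: n(CH3(CH2)2COOH) = 0.504 mol, n(CH3(CH2)2COO-) = 0.0305 mol.
pKa = −log(1.6 × 10^-5) = 4.796
pH = pKa + log(n_CH3(CH2)2COO-/n_CH3(CH2)2COOH) = 4.796 + log(0.0305/0.504) = 4.796 + (-1.218)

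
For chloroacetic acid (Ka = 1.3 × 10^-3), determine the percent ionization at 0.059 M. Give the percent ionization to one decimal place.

13.8%

ClCH2COOH ⇌ ClCH2COO- + H+; let x = [H+] at equilibrium.
Solve x² + 0.0013x − 7.67e-05 = 0 → x = 8.13 × 10^-3 M
Fraction ionized = 8.13 × 10^-3 / 0.059 = 0.1378 → 13.8%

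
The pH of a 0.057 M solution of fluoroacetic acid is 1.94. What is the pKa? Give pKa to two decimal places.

[H+] = 10^(-1.94) = 1.15 × 10^-2 M
At equilibrium [HA] = 0.057 − 1.15 × 10^-2 = 4.55 × 10^-2 M
Ka = [H+][A-]/[HA] = (1.15 × 10^-2)² / 4.55 × 10^-2 = 2.91 × 10^-3
pKa = -log(2.91 × 10^-3) = 2.54

pKa = 2.54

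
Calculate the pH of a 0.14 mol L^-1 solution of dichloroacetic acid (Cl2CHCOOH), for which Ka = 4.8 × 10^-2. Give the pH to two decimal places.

Cl2CHCOOH ⇌ Cl2CHCOO- + H+
From the ICE table, Ka = x²/(0.14 − x) = 4.8 × 10^-2.
Here C₀/Ka ≈ 2.92, so the small-x approximation fails. Use the quadratic:
x = [−0.048 + √(0.048² + 0.0269)]/2 = 6.14 × 10^-2 M
pH = −log[H+] = −log(6.14 × 10^-2) = 1.21

pH = 1.21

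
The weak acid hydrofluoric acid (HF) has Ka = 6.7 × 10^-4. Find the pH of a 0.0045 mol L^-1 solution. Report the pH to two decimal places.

pH = 2.84

HF ⇌ F- + H+
From the ICE table, Ka = [H+]²/(0.0045 − [H+]) = 6.7 × 10^-4.
Here C₀/Ka ≈ 6.72, so the small-[H+] approximation fails. Use the quadratic:
[H+] = [−0.00067 + √(0.00067² + 1.21e-05)]/2 = 1.43 × 10^-3 M
pH = −log(1.43 × 10^-3) = 2.84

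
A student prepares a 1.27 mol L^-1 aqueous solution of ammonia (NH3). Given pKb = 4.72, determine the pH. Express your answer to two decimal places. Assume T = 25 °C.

NH3 + H2O ⇌ NH4+ + OH-
Kb = 10^(−4.72) = 1.91 × 10^-5
From the ICE table, Kb = [OH-]²/(1.27 − [OH-]) = 1.91 × 10^-5.
Since Kb ≪ C₀, [OH-] ≈ √(Kb·C₀) = 4.93 × 10^-3 M.
pOH = 2.31, so pH = 14.00 − pOH = 11.69

pH = 11.69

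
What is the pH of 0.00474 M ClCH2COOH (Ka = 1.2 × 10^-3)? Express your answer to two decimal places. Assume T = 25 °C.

pH = 2.73

ClCH2COOH ⇌ ClCH2COO- + H+
Let x = [H+] at equilibrium. Ka = x²/(0.00474 − x).
The 5% rule fails; solving x² + Ka·x − Ka·C₀ = 0 exactly:
x = (−Ka + √(Ka² + 4·Ka·C₀))/2 = 1.86 × 10^-3 M
pH = −log[H+] = −log(1.86 × 10^-3) = 2.73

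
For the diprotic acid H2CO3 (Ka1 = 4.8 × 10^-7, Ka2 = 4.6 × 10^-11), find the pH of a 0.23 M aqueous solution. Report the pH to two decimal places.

Since Ka1 ≫ Ka2, the first ionization dominates [H+].
Ka1 = x²/(0.23 − x) = 4.8 × 10^-7
x ≈ √(4.8 × 10^-7 × 0.23) = 3.32 × 10^-4 M
pH = −log(3.32 × 10^-4) = 3.48

pH = 3.48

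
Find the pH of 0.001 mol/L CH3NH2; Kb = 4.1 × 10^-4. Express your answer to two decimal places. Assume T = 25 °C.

CH3NH2 + H2O ⇌ CH3NH3+ + OH-
From the ICE table, Kb = x²/(0.001 − x) = 4.1 × 10^-4.
Here C₀/Kb ≈ 2.44, so the small-x approximation fails. Use the quadratic:
x = [−0.00041 + √(0.00041² + 1.64e-06)]/2 = 4.67 × 10^-4 M
pOH = 3.33, so pH = 14.00 − pOH = 10.67

pH = 10.67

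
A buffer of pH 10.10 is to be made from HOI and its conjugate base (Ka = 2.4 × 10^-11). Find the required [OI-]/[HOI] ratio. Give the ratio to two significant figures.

ratio = 0.30

pKa = -log(2.4 × 10^-11) = 10.620
pH = pKa + log(r) ⇒ log(r) = 10.10 − 10.620 = -0.520
r = [OI-]/[HOI] = 10^(-0.520) = 0.302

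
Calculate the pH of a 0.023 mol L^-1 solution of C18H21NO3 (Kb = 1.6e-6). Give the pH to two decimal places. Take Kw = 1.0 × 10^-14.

C18H21NO3 + H2O ⇌ C18H22NO3+ + OH-
Kb = x²/(0.023 − x) = 1.6 × 10^-6
Since Kb ≪ C₀, x ≈ √(Kb·C₀) = 1.92 × 10^-4 M.
pOH = 3.72, so pH = 14.00 − pOH = 10.28

pH = 10.28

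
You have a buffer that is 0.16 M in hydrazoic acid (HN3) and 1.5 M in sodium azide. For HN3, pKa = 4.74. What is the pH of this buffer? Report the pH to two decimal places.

pH = 5.71

Henderson–Hasselbalch: pH = pKa + log([N3-]/[HN3]) = 4.74 + log(1.5/0.16)
pH = 4.74 + (+0.972) = 5.71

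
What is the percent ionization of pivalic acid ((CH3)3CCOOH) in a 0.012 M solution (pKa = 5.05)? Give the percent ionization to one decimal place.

2.7%

(CH3)3CCOOH ⇌ (CH3)3CCOO- + H+; let x = [H+] at equilibrium.
Ka = 10^(−5.05) = 8.91 × 10^-6
x ≈ √(Ka·C₀) = √(8.91 × 10^-6 × 0.012) = 3.27 × 10^-4 M
Fraction ionized = 3.27 × 10^-4 / 0.012 = 0.0272 → 2.7%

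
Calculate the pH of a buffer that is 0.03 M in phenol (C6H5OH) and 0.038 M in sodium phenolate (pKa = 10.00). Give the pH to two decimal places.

Using pH = pKa + log([base]/[acid]) with [base]/[acid] = 0.038/0.03:
pH = 10.00 + (+0.103) = 10.10

pH = 10.10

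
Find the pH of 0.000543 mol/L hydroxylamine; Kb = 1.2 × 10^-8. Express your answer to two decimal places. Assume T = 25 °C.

pH = 8.41

NH2OH + H2O ⇌ NH3OH+ + OH-
From the ICE table, Kb = x²/(0.000543 − x) = 1.2 × 10^-8.
Neglecting x in the denominator: x = √(1.2 × 10^-8 × 0.000543) = 2.55 × 10^-6 M
Check: 0.47% ionized — well under 5%, approximation valid.
pOH = 5.59, so pH = 14.00 − pOH = 8.41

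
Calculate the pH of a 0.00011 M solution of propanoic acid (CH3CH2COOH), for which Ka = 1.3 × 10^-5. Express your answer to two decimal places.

pH = 4.50

CH3CH2COOH ⇌ CH3CH2COO- + H+
From the ICE table, Ka = x²/(0.00011 − x) = 1.3 × 10^-5.
Here C₀/Ka ≈ 8.46, so the small-x approximation fails. Use the quadratic:
x = (−Ka + √(Ka² + 4·Ka·C₀))/2 = 3.19 × 10^-5 M
pH = −log[H+] = −log(3.19 × 10^-5) = 4.50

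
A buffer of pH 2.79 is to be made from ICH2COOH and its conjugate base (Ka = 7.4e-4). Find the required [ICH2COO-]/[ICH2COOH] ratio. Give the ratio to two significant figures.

pKa = -log(7.4 × 10^-4) = 3.131
pH = pKa + log(r) ⇒ log(r) = 2.79 − 3.131 = -0.341
r = [ICH2COO-]/[ICH2COOH] = 10^(-0.341) = 0.456

ratio = 0.46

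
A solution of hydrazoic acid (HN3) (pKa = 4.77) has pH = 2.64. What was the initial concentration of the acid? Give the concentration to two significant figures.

[H+] = 10^(-2.64) = 2.29 × 10^-3 M = x
Ka = 10^(−4.77) = 1.70 × 10^-5
Ka = x²/(C₀ − x) ⇒ C₀ = x + x²/Ka
C₀ = 2.29 × 10^-3 + (2.29 × 10^-3)²/(1.70 × 10^-5) = 3.11 × 10^-1 M

C₀ = 3.1 × 10^-1 M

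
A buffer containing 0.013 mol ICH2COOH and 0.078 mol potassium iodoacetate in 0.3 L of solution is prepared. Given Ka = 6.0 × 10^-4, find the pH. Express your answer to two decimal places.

pH = 4.00

pKa = −log(6.0 × 10^-4) = 3.222
pH = pKa + log([A⁻]/[HA]) = 3.222 + log(0.078/0.013)
pH = 3.222 + (+0.778) = 4.00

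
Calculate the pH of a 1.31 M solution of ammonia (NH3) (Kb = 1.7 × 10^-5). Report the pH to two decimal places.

NH3 + H2O ⇌ NH4+ + OH-
Let x = [OH-] at equilibrium. Kb = x²/(1.31 − x).
Since Kb ≪ C₀, x ≈ √(Kb·C₀) = 4.72 × 10^-3 M.
pOH = −log(4.72 × 10^-3) = 2.33; pH = 14.00 − 2.33 = 11.67

pH = 11.67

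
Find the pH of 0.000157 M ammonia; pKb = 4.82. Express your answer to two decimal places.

pH = 9.62

NH3 + H2O ⇌ NH4+ + OH-
Kb = 10^(−4.82) = 1.51 × 10^-5
Kb = [OH-]²/(0.000157 − [OH-]) = 1.51 × 10^-5
[OH-] is not negligible relative to C₀; solve [OH-]² + 1.51e-05·[OH-] − 2.37e-09 = 0.
[OH-] = [−1.51e-05 + √(1.51e-05² + 9.48e-09)]/2 = 4.17 × 10^-5 M
pOH = −log(4.17 × 10^-5) = 4.38; pH = 14.00 − 4.38 = 9.62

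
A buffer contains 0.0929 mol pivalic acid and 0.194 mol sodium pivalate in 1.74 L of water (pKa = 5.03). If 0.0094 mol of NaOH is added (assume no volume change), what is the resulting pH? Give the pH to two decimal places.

After neutralization: n((CH3)3CCOOH) = 0.0835 mol, n((CH3)3CCOO-) = 0.203 mol.
pH = pKa + log([A⁻]/[HA]) = 5.03 + log(0.203/0.0835) = 5.03 +0.386

pH = 5.42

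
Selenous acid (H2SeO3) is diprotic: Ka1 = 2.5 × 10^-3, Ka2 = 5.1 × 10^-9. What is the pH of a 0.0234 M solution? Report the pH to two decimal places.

pH = 2.19

Since Ka1 ≫ Ka2, the first ionization dominates [H+].
Ka1 = x²/(0.0234 − x) = 2.5 × 10^-3
Solving the quadratic: x = (−Ka1 + √(Ka1² + 4·Ka1·C₀))/2 = 6.50 × 10^-3 M
pH = −log(6.50 × 10^-3) = 2.19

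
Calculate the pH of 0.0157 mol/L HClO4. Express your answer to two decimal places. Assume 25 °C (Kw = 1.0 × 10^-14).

pH = 1.80

HClO4 is a strong acid and dissociates completely, so [H+] = 0.0157 M.
pH = -log(0.0157) = 1.80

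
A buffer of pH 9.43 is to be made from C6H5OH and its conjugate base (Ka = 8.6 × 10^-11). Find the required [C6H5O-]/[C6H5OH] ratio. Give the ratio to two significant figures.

ratio = 0.23

pKa = -log(8.6 × 10^-11) = 10.066
pH = pKa + log(r) ⇒ log(r) = 9.43 − 10.066 = -0.636
r = [C6H5O-]/[C6H5OH] = 10^(-0.636) = 0.231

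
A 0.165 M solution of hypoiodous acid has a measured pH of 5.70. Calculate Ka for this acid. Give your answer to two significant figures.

[H+] = 10^(-5.70) = 2.00 × 10^-6 M
At equilibrium [HA] = 0.165 − 2.00 × 10^-6 = 1.65 × 10^-1 M
Ka = [H+][A-]/[HA] = (2.00 × 10^-6)² / 1.65 × 10^-1 = 2.4 × 10^-11

Ka = 2.4 × 10^-11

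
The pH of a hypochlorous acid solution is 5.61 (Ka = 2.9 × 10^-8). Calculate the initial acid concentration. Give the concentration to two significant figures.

C₀ = 2.1 × 10^-4 M

[H+] = 10^(-5.61) = 2.45 × 10^-6 M = x
Ka = x²/(C₀ − x) ⇒ C₀ = x + x²/Ka
C₀ = 2.45 × 10^-6 + (2.45 × 10^-6)²/(2.9 × 10^-8) = 2.09 × 10^-4 M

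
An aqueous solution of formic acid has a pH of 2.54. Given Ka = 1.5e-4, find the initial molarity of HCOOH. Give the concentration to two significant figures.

C₀ = 5.8 × 10^-2 M

[H+] = 10^(-2.54) = 2.88 × 10^-3 M = x
Ka = x²/(C₀ − x) ⇒ C₀ = x + x²/Ka
C₀ = 2.88 × 10^-3 + (2.88 × 10^-3)²/(1.5 × 10^-4) = 5.82 × 10^-2 M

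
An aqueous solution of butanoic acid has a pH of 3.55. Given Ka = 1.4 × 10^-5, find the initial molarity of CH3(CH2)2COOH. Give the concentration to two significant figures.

[H+] = 10^(-3.55) = 2.82 × 10^-4 M = x
Ka = x²/(C₀ − x) ⇒ C₀ = x + x²/Ka
C₀ = 2.82 × 10^-4 + (2.82 × 10^-4)²/(1.4 × 10^-5) = 5.96 × 10^-3 M

C₀ = 6.0 × 10^-3 M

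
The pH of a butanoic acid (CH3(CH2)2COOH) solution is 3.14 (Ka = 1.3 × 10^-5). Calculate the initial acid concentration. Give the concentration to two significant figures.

[H+] = 10^(-3.14) = 7.24 × 10^-4 M = x
Ka = x²/(C₀ − x) ⇒ C₀ = x + x²/Ka
C₀ = 7.24 × 10^-4 + (7.24 × 10^-4)²/(1.3 × 10^-5) = 4.10 × 10^-2 M

C₀ = 4.1 × 10^-2 M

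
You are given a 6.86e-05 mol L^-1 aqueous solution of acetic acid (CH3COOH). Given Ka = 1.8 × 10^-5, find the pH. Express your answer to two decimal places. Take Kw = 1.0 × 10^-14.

pH = 4.56

CH3COOH ⇌ CH3COO- + H+
From the ICE table, Ka = [H+]²/(6.86e-05 − [H+]) = 1.8 × 10^-5.
The 5% rule fails; solving [H+]² + Ka·[H+] − Ka·C₀ = 0 exactly:
[H+] = (−Ka + √(Ka² + 4·Ka·C₀))/2 = 2.73 × 10^-5 M
pH = −log[H+] = −log(2.73 × 10^-5) = 4.56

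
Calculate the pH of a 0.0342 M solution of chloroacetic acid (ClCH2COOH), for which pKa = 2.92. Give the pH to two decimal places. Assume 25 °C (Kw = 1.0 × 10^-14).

ClCH2COOH ⇌ ClCH2COO- + H+
Ka = 10^(−2.92) = 1.20 × 10^-3
From the ICE table, Ka = x²/(0.0342 − x) = 1.20 × 10^-3.
The 5% rule fails; solving x² + Ka·x − Ka·C₀ = 0 exactly:
x = (−Ka + √(Ka² + 4·Ka·C₀))/2 = 5.83 × 10^-3 M
pH = −log[H+] = −log(5.83 × 10^-3) = 2.23

pH = 2.23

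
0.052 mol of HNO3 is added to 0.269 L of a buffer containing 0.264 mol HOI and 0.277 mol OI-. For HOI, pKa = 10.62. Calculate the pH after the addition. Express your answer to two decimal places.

pH = 10.47

After neutralization: n(HOI) = 0.316 mol, n(OI-) = 0.225 mol.
Henderson–Hasselbalch with mole ratio 0.225/0.316: pH = 10.62 + (-0.148)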